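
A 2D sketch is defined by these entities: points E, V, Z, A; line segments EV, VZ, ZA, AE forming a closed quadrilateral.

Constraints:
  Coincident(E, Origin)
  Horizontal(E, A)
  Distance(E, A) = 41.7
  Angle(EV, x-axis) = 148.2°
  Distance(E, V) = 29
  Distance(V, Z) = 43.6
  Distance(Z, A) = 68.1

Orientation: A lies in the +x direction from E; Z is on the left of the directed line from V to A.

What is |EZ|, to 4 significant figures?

52.44

E is at the origin; EA is horizontal with |EA| = 41.7 and A in +x, so A = (41.7, 0). EV runs at 148.2° with |EV| = 29.0, so V = (-24.65, 15.28). Z is determined by |VZ| = 43.6 and |ZA| = 68.1 together: it lies at the intersection of circle(V, 43.6) and circle(A, 68.1). With |VA| = 68.08, the foot of the radical line on VA is 13.94 from V and the perpendicular offset is √(43.6² − 13.94²) = 41.31. Taking the left-of-VA solution: Z = (-1.786, 52.41).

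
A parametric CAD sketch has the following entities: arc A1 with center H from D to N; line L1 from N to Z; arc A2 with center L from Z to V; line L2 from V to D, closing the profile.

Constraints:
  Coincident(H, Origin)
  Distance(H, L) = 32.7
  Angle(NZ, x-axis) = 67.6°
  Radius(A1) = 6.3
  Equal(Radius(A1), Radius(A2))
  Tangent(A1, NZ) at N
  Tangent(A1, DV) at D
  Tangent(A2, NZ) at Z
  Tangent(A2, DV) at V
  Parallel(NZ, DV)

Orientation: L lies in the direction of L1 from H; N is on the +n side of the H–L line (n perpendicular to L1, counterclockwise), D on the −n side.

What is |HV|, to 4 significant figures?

33.30

Tangency of A1 to both parallel lines with radius 6.3 puts N and D at H ± 6.3·n: N = (-5.825, 2.401), D = (5.825, -2.401). Equal radii place Z and V the same way about L: Z = L + 6.3·n = (6.636, 32.63), V = L − 6.3·n = (18.29, 27.83). Then |HV| = |V − H| = 33.30.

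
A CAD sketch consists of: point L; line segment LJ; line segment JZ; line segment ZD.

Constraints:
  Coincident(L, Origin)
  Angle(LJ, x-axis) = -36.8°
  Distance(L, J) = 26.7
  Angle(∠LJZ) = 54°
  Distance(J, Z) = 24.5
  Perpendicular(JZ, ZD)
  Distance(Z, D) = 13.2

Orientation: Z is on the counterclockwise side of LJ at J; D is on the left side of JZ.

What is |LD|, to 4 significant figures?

12.17

∠LJZ = 54.0°, so JZ runs at -36.8° + (180° − 54.0°) = 89.20° from the x-axis; with |JZ| = 24.5, Z = J + 24.5·(cos 89.20°, sin 89.20°) = (21.72, 8.504). JZ ⟂ ZD; with |ZD| = 13.2 on the left of JZ, D = Z + 13.2·(-0.9999, 0.01396) = (8.523, 8.688). Then |LD| = |D − L| = 12.17.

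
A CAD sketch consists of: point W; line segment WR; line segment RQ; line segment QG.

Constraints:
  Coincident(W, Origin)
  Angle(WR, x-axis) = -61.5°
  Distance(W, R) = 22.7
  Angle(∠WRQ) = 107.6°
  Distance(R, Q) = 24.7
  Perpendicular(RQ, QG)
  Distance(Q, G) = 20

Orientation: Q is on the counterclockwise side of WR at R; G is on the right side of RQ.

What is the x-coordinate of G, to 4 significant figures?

38.87

∠WRQ = 107.6°, so RQ runs at -61.5° + (180° − 107.6°) = 10.90° from the x-axis; with |RQ| = 24.7, Q = R + 24.7·(cos 10.90°, sin 10.90°) = (35.09, -15.28). RQ is perpendicular to QG; with |QG| = 20.0 on the right of RQ, G = Q + 20.0·(0.1891, -0.9820) = (38.87, -34.92). So G.x = 38.87.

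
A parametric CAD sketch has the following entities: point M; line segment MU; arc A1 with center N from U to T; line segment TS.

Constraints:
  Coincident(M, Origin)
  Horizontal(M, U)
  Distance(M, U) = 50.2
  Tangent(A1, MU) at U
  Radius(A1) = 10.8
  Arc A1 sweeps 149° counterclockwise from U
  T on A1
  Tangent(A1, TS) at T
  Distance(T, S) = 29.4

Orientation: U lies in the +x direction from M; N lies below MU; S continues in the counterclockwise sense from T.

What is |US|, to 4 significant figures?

40.31

On A1, U sits at bearing 90° from N; a 149° counterclockwise sweep puts T at bearing 239°, so T = N + 10.8·(cos 239°, sin 239°) = (44.64, -20.06). Tangency of A1 to TS means the radius NT is perpendicular to TS, so TS runs along (−sin 239°, cos 239°); with |TS| = 29.4, S = (69.84, -35.20). Then |US| = |S − U| = 40.31.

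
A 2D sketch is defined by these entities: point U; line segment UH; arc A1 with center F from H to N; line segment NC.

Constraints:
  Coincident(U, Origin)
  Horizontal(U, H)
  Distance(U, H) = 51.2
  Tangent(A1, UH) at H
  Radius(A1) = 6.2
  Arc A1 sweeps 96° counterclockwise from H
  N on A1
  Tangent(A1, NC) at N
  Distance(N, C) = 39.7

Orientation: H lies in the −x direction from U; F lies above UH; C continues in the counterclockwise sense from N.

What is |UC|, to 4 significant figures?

67.57

U is at the origin; U and H share the same y with |UH| = 51.2 and H on the −x side, so H = (-51.20, 0.000). Since A1 is tangent to UH there, FH ⟂ UH, so F = H + (0, 6.2) = (-51.20, 6.200). On A1, H sits at bearing -90° from F; a 96° counterclockwise sweep puts N at bearing 6°, so N = F + 6.2·(cos 6°, sin 6°) = (-45.03, 6.848). A1 meets NC tangentially, so FN is at right angles to NC, so NC runs along (−sin 6°, cos 6°); with |NC| = 39.7, C = (-49.18, 46.33). Then |UC| = |C − U| = 67.57.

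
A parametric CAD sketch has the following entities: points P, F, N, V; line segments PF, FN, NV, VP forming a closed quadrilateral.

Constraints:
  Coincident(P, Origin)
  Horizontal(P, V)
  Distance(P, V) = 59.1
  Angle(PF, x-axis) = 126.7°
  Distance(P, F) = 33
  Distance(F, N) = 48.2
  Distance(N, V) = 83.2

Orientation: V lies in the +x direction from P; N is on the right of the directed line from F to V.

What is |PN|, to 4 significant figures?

30.36

P is at the origin; P and V share the same y with |PV| = 59.1 and V in +x, so V = (59.1, 0). PF runs at 126.7° with |PF| = 33.0, so F = (-19.72, 26.46). N is determined by |FN| = 48.2 and |NV| = 83.2 together: it lies at the intersection of circle(F, 48.2) and circle(V, 83.2). With |FV| = 83.14, the foot of the radical line on FV is 13.92 from F and the perpendicular offset is √(48.2² − 13.92²) = 46.15. Taking the right-of-FV solution: N = (-21.22, -21.72).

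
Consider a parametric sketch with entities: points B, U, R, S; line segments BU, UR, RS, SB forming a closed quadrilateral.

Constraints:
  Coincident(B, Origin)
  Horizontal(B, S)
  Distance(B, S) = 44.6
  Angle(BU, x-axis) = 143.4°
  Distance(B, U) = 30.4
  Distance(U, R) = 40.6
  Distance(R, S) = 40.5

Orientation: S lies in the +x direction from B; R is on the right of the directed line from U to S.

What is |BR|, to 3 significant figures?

10.9

Checks: |UR| = 40.60 ✓; |RS| = 40.50 ✓.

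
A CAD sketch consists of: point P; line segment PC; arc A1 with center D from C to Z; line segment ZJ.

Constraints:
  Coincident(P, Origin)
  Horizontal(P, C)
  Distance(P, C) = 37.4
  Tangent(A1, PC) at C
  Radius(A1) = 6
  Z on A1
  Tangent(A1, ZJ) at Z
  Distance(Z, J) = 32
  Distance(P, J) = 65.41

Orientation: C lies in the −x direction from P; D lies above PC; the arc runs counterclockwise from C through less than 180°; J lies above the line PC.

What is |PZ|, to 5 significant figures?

34.968

P is at the origin; P and C share the same y with |PC| = 37.4 and C on the −x side, so C = (-37.400, 0.0000). A1 meets PC tangentially, so DC is at right angles to PC, so D = C + (0, 6) = (-37.400, 6.0000). Since DZ ⟂ ZJ (tangency), |DJ| = √(6.0² + 32.0²) = 32.558 regardless of where Z sits on A1. So J lies on both circle(P, 65.41) and circle(D, 32.558); the above-PC intersection is J = (-57.086, 31.932). Z is the foot of the tangent from J: Z = (-33.372, 10.447).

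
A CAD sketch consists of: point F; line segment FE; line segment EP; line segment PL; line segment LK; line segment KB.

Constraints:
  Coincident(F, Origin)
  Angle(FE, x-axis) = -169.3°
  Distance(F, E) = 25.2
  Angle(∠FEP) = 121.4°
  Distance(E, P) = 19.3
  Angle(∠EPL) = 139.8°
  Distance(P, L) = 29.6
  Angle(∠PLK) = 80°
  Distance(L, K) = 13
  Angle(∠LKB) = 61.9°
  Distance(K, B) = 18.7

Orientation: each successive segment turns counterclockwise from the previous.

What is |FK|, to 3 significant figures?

45.4

F is at the origin; FE runs at -169.3° with length 25.2, so E = (-24.8, -4.68). ∠FEP = 121.4° gives EP at -111° from the x-axis; with |EP| = 19.3, P = (-31.6, -22.7). ∠EPL = 139.8° gives PL at -70.5° from the x-axis; with |PL| = 29.6, L = (-21.7, -50.6). ∠PLK = 80.0° gives LK at 29.5° from the x-axis; with |LK| = 13.0, K = (-10.4, -44.2). Then |FK| = |K − F| = 45.4.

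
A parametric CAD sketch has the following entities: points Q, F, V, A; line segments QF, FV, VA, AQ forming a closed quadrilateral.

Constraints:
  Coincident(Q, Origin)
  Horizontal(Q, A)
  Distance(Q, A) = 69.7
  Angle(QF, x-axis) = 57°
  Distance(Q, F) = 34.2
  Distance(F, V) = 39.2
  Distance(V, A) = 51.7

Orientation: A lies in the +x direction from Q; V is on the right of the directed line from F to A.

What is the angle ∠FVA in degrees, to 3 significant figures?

78.9°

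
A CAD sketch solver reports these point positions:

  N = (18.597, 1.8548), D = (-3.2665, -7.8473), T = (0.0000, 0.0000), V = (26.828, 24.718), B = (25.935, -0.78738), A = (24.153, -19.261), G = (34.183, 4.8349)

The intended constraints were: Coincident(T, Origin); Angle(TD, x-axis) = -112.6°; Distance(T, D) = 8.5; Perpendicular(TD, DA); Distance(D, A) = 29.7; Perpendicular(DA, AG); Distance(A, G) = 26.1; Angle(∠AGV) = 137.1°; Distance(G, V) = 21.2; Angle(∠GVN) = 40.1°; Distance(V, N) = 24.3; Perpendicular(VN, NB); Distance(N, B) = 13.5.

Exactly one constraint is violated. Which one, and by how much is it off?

Distance(N, B) = 13.5 — off by 5.70.

T = (0.00, 0.00) ✓; TD at -112.6° ✓; |TD| = 8.500 ✓; ∠(TD, DA) = 90.00° ✓; |DA| = 29.70 ✓; ∠(DA, AG) = 90.00° ✓; |AG| = 26.10 ✓; ∠AGV = 137.1° ✓; |GV| = 21.20 ✓; ∠GVN = 40.10° ✓; |VN| = 24.30 ✓; ∠(VN, NB) = 90.00° ✓; |NB| = 7.799 ✗.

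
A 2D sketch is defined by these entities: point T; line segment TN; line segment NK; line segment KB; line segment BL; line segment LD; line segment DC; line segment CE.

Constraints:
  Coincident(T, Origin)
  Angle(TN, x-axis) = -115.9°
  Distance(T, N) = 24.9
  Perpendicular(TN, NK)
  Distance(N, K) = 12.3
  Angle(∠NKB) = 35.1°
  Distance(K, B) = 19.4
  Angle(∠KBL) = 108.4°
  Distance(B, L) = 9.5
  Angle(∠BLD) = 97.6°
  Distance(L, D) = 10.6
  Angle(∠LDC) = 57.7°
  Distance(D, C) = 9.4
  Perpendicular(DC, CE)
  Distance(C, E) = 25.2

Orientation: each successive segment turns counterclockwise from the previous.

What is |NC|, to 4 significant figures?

4.726

T is at the origin; TN runs at -115.9° with length 24.9, so N = (-10.88, -22.40). The perpendicularity gives NK at right angles to TN, so NK runs at -25.90°; with |NK| = 12.3, K = (0.1882, -27.77). ∠NKB = 35.1° gives KB at 119.0° from the x-axis; with |KB| = 19.4, B = (-9.217, -10.80). ∠KBL = 108.4° gives BL at -169.4° from the x-axis; with |BL| = 9.5, L = (-18.55, -12.55). ∠BLD = 97.6° gives LD at -87.00° from the x-axis; with |LD| = 10.6, D = (-18.00, -23.14). ∠LDC = 57.7° gives DC at 35.30° from the x-axis; with |DC| = 9.4, C = (-10.33, -17.71). Then |NC| = |C − N| = 4.726.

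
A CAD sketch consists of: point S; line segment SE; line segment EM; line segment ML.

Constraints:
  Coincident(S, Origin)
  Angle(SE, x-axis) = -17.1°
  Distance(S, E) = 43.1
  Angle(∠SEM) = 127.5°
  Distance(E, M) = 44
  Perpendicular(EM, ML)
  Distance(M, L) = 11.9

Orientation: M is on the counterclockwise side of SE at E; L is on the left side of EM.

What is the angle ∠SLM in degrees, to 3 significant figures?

108°

∠SEM = 127.5°, so EM runs at -17.1° + (180° − 127.5°) = 35.4° from the x-axis; with |EM| = 44.0, M = E + 44.0·(cos 35.4°, sin 35.4°) = (77.1, 12.8). EM ⟂ ML; with |ML| = 11.9 on the left of EM, L = M + 11.9·(-0.579, 0.815) = (70.2, 22.5). Then cos ∠SLM = LS·LM / (|LS||LM|), giving 108°.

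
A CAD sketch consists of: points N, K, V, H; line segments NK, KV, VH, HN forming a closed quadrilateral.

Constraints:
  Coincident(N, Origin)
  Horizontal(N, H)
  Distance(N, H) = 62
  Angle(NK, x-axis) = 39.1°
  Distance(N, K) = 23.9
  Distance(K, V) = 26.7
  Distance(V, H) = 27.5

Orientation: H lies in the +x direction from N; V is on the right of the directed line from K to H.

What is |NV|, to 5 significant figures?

35.614

Checks: |KV| = 26.70 ✓; |VH| = 27.50 ✓.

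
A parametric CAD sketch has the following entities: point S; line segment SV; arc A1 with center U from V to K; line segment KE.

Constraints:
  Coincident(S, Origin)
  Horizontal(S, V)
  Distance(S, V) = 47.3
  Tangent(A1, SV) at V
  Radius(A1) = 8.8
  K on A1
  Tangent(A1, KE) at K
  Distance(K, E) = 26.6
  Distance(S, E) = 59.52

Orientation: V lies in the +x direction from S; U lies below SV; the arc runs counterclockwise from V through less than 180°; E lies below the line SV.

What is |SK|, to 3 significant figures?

40.5

S is at the origin; S and V share the same y with |SV| = 47.3 and V on the +x side, so V = (47.3, 0.00). Since A1 is tangent to SV there, UV ⟂ SV, so U = V + (0, -8.8) = (47.3, -8.80). Since UK ⟂ KE (tangency), |UE| = √(8.8² + 26.6²) = 28.0 regardless of where K sits on A1. So E lies on both circle(S, 59.52) and circle(U, 28.0); the below-SV intersection is E = (46.8, -36.8). K is the foot of the tangent from E: K = (38.9, -11.4).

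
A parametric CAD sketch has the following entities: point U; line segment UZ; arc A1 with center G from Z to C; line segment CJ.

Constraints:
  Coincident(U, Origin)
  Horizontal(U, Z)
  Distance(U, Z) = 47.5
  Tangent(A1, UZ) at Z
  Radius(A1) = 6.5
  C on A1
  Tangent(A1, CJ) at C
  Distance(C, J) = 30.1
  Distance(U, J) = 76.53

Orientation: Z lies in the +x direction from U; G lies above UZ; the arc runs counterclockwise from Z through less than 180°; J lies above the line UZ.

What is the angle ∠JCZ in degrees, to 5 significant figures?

156.07°

Checks: U = (0.00, 0.00) ✓; |GC| = 6.500 ✓; ∠(GC, CJ) = 90.00° ✓; |CJ| = 30.10 ✓; |UJ| = 76.53 ✓.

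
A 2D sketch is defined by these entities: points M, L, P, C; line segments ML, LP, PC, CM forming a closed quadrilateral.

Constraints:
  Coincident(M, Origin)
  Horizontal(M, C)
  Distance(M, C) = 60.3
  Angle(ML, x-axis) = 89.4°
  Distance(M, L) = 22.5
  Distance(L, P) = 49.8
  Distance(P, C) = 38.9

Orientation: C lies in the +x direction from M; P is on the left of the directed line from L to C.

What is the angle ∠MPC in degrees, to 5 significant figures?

70.983°

Checks: |LP| = 49.80 ✓; |PC| = 38.90 ✓.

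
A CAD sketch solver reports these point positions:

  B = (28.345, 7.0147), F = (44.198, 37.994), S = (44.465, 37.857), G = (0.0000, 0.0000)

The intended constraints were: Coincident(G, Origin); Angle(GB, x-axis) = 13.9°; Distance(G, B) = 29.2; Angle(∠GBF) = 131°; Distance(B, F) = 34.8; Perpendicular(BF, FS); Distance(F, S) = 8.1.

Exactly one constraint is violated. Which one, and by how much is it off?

Distance(F, S) = 8.1 — off by 7.80.

G = (0.00, 0.00) ✓; GB at 13.90° ✓; |GB| = 29.20 ✓; ∠GBF = 131.0° ✓; |BF| = 34.80 ✓; ∠(BF, FS) = 90.06° ✓; |FS| = 0.3001 ✗.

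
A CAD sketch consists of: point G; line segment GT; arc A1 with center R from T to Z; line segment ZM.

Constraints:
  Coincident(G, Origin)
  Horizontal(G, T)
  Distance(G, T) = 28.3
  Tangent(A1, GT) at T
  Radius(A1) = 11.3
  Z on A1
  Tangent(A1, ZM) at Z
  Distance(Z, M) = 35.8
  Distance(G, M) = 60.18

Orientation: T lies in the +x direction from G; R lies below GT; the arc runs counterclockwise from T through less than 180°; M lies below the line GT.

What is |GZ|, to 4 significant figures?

25.08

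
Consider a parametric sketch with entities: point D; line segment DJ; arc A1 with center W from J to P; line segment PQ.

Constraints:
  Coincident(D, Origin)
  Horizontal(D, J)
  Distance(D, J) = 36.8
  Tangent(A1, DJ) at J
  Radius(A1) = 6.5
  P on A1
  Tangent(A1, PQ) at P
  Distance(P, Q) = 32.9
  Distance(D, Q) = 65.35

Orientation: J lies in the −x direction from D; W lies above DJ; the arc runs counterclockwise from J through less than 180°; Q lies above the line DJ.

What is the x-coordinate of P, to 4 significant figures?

-32.24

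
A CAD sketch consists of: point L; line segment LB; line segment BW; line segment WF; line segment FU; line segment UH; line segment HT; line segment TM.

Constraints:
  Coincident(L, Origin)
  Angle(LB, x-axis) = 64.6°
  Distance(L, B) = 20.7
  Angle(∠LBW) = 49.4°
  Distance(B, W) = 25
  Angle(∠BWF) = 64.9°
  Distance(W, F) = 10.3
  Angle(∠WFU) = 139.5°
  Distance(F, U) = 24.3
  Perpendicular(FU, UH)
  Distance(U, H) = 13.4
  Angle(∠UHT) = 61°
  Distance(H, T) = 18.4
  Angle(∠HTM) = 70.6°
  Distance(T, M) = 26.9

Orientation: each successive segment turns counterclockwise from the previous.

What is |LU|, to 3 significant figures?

15.4

L is at the origin; LB runs at 64.6° with length 20.7, so B = (8.88, 18.7). ∠LBW = 49.4° gives BW at -165° from the x-axis; with |BW| = 25.0, W = (-15.2, 12.1). ∠BWF = 64.9° gives WF at -49.7° from the x-axis; with |WF| = 10.3, F = (-8.58, 4.29). ∠WFU = 139.5° gives FU at -9.20° from the x-axis; with |FU| = 24.3, U = (15.4, 0.404). Then |LU| = |U − L| = 15.4.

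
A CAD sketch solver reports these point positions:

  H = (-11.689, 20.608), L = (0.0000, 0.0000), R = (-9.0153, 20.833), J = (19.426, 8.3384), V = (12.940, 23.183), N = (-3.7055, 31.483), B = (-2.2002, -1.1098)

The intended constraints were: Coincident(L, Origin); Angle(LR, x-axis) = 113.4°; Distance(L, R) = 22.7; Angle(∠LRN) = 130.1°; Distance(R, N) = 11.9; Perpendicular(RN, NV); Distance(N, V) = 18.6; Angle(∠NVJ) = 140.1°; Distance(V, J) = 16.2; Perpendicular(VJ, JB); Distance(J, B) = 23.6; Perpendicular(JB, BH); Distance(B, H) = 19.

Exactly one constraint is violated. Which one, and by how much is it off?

Distance(B, H) = 19 — off by 4.70.

L = (0.00, 0.00) ✓; LR at 113.4° ✓; |LR| = 22.70 ✓; ∠LRN = 130.1° ✓; |RN| = 11.90 ✓; ∠(RN, NV) = 90.00° ✓; |NV| = 18.60 ✓; ∠NVJ = 140.1° ✓; |VJ| = 16.20 ✓; ∠(VJ, JB) = 90.00° ✓; |JB| = 23.60 ✓; ∠(JB, BH) = 90.00° ✓; |BH| = 23.70 ✗.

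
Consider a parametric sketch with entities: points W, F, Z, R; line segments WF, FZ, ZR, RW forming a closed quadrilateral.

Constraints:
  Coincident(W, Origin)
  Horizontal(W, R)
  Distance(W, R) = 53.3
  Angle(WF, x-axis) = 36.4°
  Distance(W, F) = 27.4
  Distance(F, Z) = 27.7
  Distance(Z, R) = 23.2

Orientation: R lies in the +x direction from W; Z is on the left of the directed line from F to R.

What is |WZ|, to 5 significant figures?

54.017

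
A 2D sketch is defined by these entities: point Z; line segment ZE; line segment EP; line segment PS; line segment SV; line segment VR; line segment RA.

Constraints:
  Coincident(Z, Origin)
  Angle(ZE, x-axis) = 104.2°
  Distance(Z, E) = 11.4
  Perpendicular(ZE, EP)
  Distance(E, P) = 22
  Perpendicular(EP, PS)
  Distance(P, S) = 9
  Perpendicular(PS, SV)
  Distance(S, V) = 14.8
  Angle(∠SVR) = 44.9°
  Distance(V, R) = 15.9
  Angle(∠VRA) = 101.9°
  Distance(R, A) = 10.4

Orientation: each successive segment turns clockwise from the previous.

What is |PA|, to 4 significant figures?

6.223

Z is at the origin; ZE runs at 104.2° with length 11.4, so E = (-2.797, 11.05). ZE is perpendicular to EP, so EP runs at 14.20°; with |EP| = 22.0, P = (18.53, 16.45). The perpendicularity gives PS at right angles to EP, so PS runs at -75.80°; with |PS| = 9.0, S = (20.74, 7.723). PS is perpendicular to SV, so SV runs at -165.8°; with |SV| = 14.8, V = (6.391, 4.093). ∠SVR = 44.9° gives VR at 59.10° from the x-axis; with |VR| = 15.9, R = (14.56, 17.74). ∠VRA = 101.9° gives RA at -19.00° from the x-axis; with |RA| = 10.4, A = (24.39, 14.35). Then |PA| = |A − P| = 6.223.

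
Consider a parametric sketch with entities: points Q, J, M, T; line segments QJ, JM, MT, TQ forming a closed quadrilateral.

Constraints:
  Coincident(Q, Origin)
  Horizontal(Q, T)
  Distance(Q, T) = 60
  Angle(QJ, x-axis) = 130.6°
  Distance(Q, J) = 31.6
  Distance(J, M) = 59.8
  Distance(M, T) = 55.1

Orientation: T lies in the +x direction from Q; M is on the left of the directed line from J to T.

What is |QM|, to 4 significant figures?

59.25

Checks: |JM| = 59.80 ✓; |MT| = 55.10 ✓.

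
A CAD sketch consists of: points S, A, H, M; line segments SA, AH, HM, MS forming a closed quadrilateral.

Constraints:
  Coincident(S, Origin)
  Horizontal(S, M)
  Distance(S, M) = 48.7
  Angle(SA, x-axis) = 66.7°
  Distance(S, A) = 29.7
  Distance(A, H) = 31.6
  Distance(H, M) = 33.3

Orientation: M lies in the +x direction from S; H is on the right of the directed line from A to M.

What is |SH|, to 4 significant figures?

16.17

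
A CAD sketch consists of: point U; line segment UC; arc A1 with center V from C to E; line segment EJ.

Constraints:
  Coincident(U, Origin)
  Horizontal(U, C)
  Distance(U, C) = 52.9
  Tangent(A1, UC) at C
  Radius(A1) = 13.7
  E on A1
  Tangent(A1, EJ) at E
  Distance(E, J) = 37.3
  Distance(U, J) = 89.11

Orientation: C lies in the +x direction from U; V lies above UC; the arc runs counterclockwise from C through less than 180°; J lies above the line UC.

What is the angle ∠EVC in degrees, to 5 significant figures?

73.676°

Checks: |VE| = 13.70 ✓; ∠(VE, EJ) = 90.00° ✓; |EJ| = 37.30 ✓; |UJ| = 89.11 ✓.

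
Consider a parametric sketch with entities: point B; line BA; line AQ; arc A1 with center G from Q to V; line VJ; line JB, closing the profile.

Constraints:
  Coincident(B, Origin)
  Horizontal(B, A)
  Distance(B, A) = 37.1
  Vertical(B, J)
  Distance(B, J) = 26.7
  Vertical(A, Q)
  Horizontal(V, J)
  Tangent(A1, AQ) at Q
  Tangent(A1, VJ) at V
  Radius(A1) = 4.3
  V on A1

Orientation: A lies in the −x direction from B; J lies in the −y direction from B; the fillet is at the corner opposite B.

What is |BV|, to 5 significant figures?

42.293

The virtual corner opposite B is at (-37.100, -26.700). Tangency of A1 to AQ means the radius GQ is perpendicular to AQ and since A1 is tangent to VJ there, GV ⟂ VJ, with radius 4.3, so the center G sits 4.3 in from both sides at G = (-32.800, -22.400). That places the tangent points at Q = (-37.100, -22.400) on AQ and V = (-32.800, -26.700) on VJ. Then |BV| = |V − B| = 42.293.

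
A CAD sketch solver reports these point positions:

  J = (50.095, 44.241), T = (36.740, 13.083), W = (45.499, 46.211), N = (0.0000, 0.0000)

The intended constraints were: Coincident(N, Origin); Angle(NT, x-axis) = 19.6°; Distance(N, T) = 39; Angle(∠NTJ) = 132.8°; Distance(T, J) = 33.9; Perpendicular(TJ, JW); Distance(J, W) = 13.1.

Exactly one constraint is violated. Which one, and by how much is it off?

Distance(J, W) = 13.1 — off by 8.10.

N = (0.00, 0.00) ✓; NT at 19.60° ✓; |NT| = 39.00 ✓; ∠NTJ = 132.8° ✓; |TJ| = 33.90 ✓; ∠(TJ, JW) = 90.00° ✓; |JW| = 5.000 ✗.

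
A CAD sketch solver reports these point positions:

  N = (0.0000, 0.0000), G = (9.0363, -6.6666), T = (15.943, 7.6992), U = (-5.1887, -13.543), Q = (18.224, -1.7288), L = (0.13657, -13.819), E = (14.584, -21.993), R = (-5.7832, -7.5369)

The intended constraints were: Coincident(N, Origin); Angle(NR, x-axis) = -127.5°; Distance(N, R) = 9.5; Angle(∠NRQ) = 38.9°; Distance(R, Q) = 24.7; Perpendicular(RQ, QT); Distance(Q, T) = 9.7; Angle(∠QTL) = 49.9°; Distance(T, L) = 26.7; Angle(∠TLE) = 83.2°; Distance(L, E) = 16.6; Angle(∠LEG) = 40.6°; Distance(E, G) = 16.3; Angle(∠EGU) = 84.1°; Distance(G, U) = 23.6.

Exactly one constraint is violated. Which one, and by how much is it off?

Distance(G, U) = 23.6 — off by 7.80.

N = (0.00, 0.00) ✓; NR at -127.5° ✓; |NR| = 9.500 ✓; ∠NRQ = 38.90° ✓; |RQ| = 24.70 ✓; ∠(RQ, QT) = 90.00° ✓; |QT| = 9.700 ✓; ∠QTL = 49.90° ✓; |TL| = 26.70 ✓; ∠TLE = 83.20° ✓; |LE| = 16.60 ✓; ∠LEG = 40.60° ✓; |EG| = 16.30 ✓; ∠EGU = 84.10° ✓; |GU| = 15.80 ✗.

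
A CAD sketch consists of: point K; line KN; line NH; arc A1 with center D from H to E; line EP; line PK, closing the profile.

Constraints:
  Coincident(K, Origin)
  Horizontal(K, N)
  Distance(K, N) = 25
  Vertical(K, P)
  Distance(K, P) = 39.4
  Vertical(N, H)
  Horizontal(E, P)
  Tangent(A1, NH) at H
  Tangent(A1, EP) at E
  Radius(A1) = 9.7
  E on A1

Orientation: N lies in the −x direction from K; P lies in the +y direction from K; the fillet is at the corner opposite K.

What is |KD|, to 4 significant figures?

33.41

K and P share the same x with |KP| = 39.4 and P on the +y side, so P = (0.000, 39.40). The virtual corner opposite K is at (-25.00, 39.40). The tangent condition forces DH to be normal to NH and the tangent condition forces DE to be normal to EP, with radius 9.7, so the center D sits 9.7 in from both sides at D = (-15.30, 29.70). Then |KD| = |D − K| = 33.41.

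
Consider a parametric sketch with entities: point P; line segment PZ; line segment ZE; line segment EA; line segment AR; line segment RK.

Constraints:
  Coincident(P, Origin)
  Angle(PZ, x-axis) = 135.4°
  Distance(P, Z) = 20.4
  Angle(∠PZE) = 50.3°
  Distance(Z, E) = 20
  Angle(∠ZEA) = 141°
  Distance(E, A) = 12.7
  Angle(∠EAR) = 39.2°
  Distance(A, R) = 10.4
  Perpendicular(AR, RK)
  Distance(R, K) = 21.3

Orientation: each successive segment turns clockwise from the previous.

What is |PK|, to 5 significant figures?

29.658

∠EAR = 39.2° gives AR at -174.10° from the x-axis; with |AR| = 10.4, R = (5.6456, 8.2687). AR is perpendicular to RK, so RK runs at 95.900°; with |RK| = 21.3, K = (3.4561, 29.456). Then |PK| = |K − P| = 29.658.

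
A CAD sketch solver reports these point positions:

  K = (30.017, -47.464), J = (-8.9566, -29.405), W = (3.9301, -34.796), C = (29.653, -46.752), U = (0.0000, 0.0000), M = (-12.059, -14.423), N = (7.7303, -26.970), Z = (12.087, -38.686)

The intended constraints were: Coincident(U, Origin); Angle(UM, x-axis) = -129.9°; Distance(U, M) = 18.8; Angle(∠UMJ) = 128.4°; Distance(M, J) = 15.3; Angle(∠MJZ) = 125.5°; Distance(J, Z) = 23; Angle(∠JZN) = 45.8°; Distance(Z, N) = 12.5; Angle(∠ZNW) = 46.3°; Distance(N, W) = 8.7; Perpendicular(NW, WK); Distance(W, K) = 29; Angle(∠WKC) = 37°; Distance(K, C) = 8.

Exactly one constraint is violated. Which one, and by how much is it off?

Distance(K, C) = 8 — off by 7.20.

U = (0.00, 0.00) ✓; UM at -129.9° ✓; |UM| = 18.80 ✓; ∠UMJ = 128.4° ✓; |MJ| = 15.30 ✓; ∠MJZ = 125.5° ✓; |JZ| = 23.00 ✓; ∠JZN = 45.80° ✓; |ZN| = 12.50 ✓; ∠ZNW = 46.30° ✓; |NW| = 8.700 ✓; ∠(NW, WK) = 90.00° ✓; |WK| = 29.00 ✓; ∠WKC = 37.02° ✓; |KC| = 0.7996 ✗.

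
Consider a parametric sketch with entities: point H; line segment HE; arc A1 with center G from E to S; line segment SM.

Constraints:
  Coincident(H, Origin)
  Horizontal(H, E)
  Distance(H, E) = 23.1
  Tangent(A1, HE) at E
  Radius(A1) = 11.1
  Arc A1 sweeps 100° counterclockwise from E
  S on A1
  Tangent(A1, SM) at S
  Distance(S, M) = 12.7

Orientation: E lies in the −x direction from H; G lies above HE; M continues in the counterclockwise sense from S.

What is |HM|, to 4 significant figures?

29.30

On A1, E sits at bearing -90° from G; a 100° counterclockwise sweep puts S at bearing 10°, so S = G + 11.1·(cos 10°, sin 10°) = (-12.17, 13.03). Since A1 is tangent to SM there, GS ⟂ SM, so SM runs along (−sin 10°, cos 10°); with |SM| = 12.7, M = (-14.37, 25.53). Then |HM| = |M − H| = 29.30.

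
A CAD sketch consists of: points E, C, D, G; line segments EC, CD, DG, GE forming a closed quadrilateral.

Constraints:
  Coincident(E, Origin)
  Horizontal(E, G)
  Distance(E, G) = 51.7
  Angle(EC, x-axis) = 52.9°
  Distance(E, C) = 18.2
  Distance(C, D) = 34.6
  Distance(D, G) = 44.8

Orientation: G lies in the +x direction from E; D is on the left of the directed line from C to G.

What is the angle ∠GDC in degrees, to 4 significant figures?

64.49°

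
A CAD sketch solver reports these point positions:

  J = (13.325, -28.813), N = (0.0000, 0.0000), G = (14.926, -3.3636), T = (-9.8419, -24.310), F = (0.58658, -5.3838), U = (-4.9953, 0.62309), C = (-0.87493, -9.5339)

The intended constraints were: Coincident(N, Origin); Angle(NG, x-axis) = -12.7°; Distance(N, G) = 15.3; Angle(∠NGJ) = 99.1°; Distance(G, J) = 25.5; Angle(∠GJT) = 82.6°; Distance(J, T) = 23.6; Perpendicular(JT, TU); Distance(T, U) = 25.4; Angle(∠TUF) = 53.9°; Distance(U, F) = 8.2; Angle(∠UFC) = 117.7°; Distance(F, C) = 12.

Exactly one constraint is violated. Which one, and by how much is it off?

Distance(F, C) = 12 — off by 7.60.

N = (0.00, 0.00) ✓; NG at -12.70° ✓; |NG| = 15.30 ✓; ∠NGJ = 99.10° ✓; |GJ| = 25.50 ✓; ∠GJT = 82.60° ✓; |JT| = 23.60 ✓; ∠(JT, TU) = 90.00° ✓; |TU| = 25.40 ✓; ∠TUF = 53.90° ✓; |UF| = 8.200 ✓; ∠UFC = 117.7° ✓; |FC| = 4.400 ✗.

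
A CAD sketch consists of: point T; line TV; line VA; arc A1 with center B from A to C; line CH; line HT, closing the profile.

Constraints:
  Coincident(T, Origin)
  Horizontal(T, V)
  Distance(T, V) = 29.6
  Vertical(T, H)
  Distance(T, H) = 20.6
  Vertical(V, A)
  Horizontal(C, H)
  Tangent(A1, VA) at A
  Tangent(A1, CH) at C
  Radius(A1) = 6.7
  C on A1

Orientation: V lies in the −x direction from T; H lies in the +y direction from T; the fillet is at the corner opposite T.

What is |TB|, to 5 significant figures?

26.788

T is at the origin; T and V share the same y with |TV| = 29.6 and V on the −x side, so V = (-29.600, 0.0000). TH is vertical with |TH| = 20.6 and H on the +y side, so H = (0.0000, 20.600). The virtual corner opposite T is at (-29.600, 20.600). A1 meets VA tangentially, so BA is at right angles to VA and since A1 is tangent to CH there, BC ⟂ CH, with radius 6.7, so the center B sits 6.7 in from both sides at B = (-22.900, 13.900). Then |TB| = |B − T| = 26.788.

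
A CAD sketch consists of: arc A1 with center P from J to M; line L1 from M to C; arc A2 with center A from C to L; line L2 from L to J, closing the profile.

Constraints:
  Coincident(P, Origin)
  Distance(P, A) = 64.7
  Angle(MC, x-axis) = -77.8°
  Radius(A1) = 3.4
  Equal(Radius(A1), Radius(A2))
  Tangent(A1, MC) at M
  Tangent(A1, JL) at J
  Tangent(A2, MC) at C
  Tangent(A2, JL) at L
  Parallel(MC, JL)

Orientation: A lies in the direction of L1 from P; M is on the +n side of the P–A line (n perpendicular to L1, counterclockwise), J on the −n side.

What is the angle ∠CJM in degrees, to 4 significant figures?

84.00°

Tangency of A1 to both parallel lines with radius 3.4 puts M and J at P ± 3.4·n: M = (3.323, 0.7185), J = (-3.323, -0.7185). Equal radii place C and L the same way about A: C = A + 3.4·n = (17.00, -62.52), L = A − 3.4·n = (10.35, -63.96). Then cos ∠CJM = JC·JM / (|JC||JM|), giving 84.00°.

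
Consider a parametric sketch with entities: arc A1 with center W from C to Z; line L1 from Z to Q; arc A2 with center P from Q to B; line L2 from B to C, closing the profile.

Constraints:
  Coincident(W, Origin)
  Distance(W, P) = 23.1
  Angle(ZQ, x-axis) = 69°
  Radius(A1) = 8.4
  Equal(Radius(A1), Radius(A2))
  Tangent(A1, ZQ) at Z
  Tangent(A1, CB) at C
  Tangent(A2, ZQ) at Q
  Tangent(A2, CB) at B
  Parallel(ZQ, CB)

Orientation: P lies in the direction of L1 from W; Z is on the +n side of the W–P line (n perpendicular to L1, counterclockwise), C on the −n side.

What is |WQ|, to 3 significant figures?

24.6

The slot axis is L1's direction at 69.0°, so u = (cos 69.0°, sin 69.0°) = (0.358, 0.934) and n = (−sin 69.0°, cos 69.0°) = (-0.934, 0.358). W is at the origin and P lies 23.1 along u from W, so P = 23.1·u = (8.28, 21.6). Tangency of A1 to both parallel lines with radius 8.4 puts Z and C at W ± 8.4·n: Z = (-7.84, 3.01), C = (7.84, -3.01). Equal radii place Q and B the same way about P: Q = P + 8.4·n = (0.436, 24.6), B = P − 8.4·n = (16.1, 18.6). Then |WQ| = |Q − W| = 24.6.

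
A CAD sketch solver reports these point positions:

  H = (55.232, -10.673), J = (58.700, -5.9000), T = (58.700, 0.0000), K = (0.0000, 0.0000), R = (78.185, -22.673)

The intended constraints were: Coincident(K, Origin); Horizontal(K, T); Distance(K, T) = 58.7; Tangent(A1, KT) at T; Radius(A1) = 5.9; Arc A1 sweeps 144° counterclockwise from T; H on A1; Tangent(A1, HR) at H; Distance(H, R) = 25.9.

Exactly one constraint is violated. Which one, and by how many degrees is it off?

Tangent(A1, HR) at H — off by 8.40°.

K = (0.00, 0.00) ✓; K.y = 0.00, T.y = 0.00 ✓; |KT| = 58.70 ✓; ∠(JT, TK) = 90.00° ✓; |JT| = 5.900 ✓; bearing(J→H) − bearing(J→T) = 144.0° ✓; |JH| = 5.900 ✓; ∠(JH, HR) = 81.60° ✗; |HR| = 25.90 ✓.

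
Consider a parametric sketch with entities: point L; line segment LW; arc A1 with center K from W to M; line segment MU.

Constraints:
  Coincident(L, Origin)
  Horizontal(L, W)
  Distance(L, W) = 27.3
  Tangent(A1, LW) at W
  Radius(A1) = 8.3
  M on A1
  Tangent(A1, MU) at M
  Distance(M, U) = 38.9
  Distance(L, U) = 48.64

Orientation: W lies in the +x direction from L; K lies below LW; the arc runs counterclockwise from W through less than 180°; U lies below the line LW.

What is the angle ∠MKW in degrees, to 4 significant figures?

84.37°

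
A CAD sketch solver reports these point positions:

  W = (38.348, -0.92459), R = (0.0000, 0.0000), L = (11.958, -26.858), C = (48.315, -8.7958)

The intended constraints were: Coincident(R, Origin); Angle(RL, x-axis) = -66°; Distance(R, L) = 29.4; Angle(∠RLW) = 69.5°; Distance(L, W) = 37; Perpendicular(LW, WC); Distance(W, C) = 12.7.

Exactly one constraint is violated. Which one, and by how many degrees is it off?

Perpendicular(LW, WC) — off by 7.20°.

R = (0.00, 0.00) ✓; RL at -66.00° ✓; |RL| = 29.40 ✓; ∠RLW = 69.50° ✓; |LW| = 37.00 ✓; ∠(LW, WC) = 82.80° ✗; |WC| = 12.70 ✓.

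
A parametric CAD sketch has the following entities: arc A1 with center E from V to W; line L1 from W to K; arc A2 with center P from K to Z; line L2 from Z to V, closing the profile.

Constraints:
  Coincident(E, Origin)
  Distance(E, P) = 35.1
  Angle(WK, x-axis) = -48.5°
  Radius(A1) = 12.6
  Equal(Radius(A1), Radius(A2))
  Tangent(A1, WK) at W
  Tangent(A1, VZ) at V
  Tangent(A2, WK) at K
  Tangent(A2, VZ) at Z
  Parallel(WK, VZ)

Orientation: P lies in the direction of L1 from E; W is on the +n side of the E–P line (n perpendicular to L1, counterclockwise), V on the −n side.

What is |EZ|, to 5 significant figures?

37.293

The slot axis is L1's direction at -48.5°, so u = (cos -48.5°, sin -48.5°) = (0.66262, -0.74896) and n = (−sin -48.5°, cos -48.5°) = (0.74896, 0.66262). E is at the origin and P lies 35.1 along u from E, so P = 35.1·u = (23.258, -26.288). Tangency of A1 to both parallel lines with radius 12.6 puts W and V at E ± 12.6·n: W = (9.4368, 8.3490), V = (-9.4368, -8.3490). Equal radii place K and Z the same way about P: K = P + 12.6·n = (32.695, -17.939), Z = P − 12.6·n = (13.821, -34.637). Then |EZ| = |Z − E| = 37.293.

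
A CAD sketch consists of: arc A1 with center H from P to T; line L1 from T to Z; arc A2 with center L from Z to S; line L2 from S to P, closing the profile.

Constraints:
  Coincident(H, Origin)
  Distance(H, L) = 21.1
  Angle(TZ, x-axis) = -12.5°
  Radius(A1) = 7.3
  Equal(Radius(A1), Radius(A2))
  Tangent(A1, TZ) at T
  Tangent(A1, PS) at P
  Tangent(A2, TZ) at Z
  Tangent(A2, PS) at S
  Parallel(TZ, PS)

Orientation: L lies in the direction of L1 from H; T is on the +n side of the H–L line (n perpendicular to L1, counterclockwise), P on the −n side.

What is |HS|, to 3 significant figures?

22.3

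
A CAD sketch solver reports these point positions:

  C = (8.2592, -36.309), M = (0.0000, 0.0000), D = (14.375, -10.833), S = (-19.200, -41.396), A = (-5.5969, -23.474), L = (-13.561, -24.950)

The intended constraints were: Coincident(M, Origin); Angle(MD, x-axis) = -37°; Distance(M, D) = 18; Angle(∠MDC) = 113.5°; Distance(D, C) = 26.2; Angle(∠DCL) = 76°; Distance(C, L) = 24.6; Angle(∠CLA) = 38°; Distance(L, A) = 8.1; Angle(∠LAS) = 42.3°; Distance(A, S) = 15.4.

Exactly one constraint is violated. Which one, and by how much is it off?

Distance(A, S) = 15.4 — off by 7.10.

M = (0.00, 0.00) ✓; MD at -37.00° ✓; |MD| = 18.00 ✓; ∠MDC = 113.5° ✓; |DC| = 26.20 ✓; ∠DCL = 76.00° ✓; |CL| = 24.60 ✓; ∠CLA = 38.00° ✓; |LA| = 8.100 ✓; ∠LAS = 42.30° ✓; |AS| = 22.50 ✗.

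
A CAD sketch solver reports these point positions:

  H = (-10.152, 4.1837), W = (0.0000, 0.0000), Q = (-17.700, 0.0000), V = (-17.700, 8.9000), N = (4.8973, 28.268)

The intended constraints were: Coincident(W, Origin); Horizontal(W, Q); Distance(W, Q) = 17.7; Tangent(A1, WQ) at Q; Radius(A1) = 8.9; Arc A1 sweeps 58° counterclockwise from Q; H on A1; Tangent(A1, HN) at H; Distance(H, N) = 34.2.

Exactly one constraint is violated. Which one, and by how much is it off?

Distance(H, N) = 34.2 — off by 5.80.

W = (0.00, 0.00) ✓; W.y = 0.00, Q.y = 0.00 ✓; |WQ| = 17.70 ✓; ∠(VQ, QW) = 90.00° ✓; |VQ| = 8.900 ✓; bearing(V→H) − bearing(V→Q) = 58.00° ✓; |VH| = 8.900 ✓; ∠(VH, HN) = 90.00° ✓; |HN| = 28.40 ✗.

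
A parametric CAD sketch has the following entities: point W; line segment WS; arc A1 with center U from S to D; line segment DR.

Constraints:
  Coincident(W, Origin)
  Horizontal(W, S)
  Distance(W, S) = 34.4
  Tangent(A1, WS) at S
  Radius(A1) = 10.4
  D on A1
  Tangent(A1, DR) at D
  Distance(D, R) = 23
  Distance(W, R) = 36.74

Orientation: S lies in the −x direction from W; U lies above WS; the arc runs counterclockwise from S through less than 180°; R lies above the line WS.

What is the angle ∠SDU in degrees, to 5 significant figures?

50.548°

W is at the origin; W and S share the same y with |WS| = 34.4 and S on the −x side, so S = (-34.400, 0.0000). The tangent condition forces US to be normal to WS, so U = S + (0, 10.4) = (-34.400, 10.400). Since UD ⟂ DR (tangency), |UR| = √(10.4² + 23.0²) = 25.242 regardless of where D sits on A1. So R lies on both circle(W, 36.74) and circle(U, 25.242); the above-WS intersection is R = (-19.768, 30.969). D is the foot of the tangent from R: D = (-24.194, 8.3985).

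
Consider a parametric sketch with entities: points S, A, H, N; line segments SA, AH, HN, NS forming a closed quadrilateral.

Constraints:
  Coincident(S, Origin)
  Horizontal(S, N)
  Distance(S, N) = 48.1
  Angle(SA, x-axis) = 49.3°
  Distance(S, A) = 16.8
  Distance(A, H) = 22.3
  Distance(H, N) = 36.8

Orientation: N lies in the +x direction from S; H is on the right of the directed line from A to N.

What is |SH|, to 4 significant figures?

15.74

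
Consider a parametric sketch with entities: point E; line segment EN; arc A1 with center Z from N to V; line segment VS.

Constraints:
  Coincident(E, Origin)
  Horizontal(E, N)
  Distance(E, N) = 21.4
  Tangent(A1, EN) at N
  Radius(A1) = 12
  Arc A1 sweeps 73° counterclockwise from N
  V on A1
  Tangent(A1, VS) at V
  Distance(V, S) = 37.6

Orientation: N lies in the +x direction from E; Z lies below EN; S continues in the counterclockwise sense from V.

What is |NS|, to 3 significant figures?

49.8

E is at the origin; E and N share the same y with |EN| = 21.4 and N on the +x side, so N = (21.4, 0.00). Tangency of A1 to EN means the radius ZN is perpendicular to EN, so Z = N + (0, -12) = (21.4, -12.0). On A1, N sits at bearing 90° from Z; a 73° counterclockwise sweep puts V at bearing 163°, so V = Z + 12.0·(cos 163°, sin 163°) = (9.92, -8.49). A1 meets VS tangentially, so ZV is at right angles to VS, so VS runs along (−sin 163°, cos 163°); with |VS| = 37.6, S = (-1.07, -44.4). Then |NS| = |S − N| = 49.8.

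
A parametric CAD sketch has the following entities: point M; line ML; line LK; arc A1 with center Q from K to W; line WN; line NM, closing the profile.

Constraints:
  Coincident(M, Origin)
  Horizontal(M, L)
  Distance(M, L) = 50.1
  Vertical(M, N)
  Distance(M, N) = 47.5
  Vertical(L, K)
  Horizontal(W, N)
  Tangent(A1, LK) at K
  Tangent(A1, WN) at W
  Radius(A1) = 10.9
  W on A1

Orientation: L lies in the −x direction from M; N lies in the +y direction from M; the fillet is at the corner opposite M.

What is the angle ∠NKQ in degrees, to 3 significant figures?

12.3°

M is at the origin; ML is horizontal with |ML| = 50.1 and L on the −x side, so L = (-50.1, 0.00). MN is vertical with |MN| = 47.5 and N on the +y side, so N = (0.00, 47.5). The virtual corner opposite M is at (-50.1, 47.5). Tangency of A1 to LK means the radius QK is perpendicular to LK and A1 meets WN tangentially, so QW is at right angles to WN, with radius 10.9, so the center Q sits 10.9 in from both sides at Q = (-39.2, 36.6). That places the tangent points at K = (-50.1, 36.6) on LK and W = (-39.2, 47.5) on WN. Then cos ∠NKQ = KN·KQ / (|KN||KQ|), giving 12.3°.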